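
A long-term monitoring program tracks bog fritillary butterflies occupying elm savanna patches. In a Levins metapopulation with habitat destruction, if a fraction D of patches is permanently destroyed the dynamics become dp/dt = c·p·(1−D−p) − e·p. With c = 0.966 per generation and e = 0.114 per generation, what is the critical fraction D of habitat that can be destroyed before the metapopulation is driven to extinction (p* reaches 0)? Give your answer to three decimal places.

0.882

The nontrivial equilibrium is p* = (1−D) − e/c; extinction occurs when this hits zero.
So D_crit = 1 − e/c = 1 − 0.114/0.966 = 1 − 0.1180 = 0.8820.
This equals the undisturbed p*, a classic result of Lande's extension.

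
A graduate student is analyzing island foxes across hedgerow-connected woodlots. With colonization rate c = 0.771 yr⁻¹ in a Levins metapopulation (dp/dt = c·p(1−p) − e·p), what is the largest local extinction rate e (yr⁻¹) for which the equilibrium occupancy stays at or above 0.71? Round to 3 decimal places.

1 − e/c ≥ 0.71 ⇒ e ≤ c(1 − 0.71) = 0.771 × 0.2900.
e_max = 0.2236.

0.224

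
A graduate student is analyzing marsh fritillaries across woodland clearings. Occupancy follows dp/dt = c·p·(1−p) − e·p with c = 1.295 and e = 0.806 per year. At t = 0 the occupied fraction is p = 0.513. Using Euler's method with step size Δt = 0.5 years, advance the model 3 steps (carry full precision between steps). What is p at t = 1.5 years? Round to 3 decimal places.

0.423

Update rule: p ← p + [c·p·(1−p) − e·p]·Δt with Δt = 0.5.
p: 0.51300 → 0.46803  (Δp = -0.04497)
p: 0.46803 → 0.44062  (Δp = -0.02740)
p: 0.44062 → 0.42265  (Δp = -0.01798)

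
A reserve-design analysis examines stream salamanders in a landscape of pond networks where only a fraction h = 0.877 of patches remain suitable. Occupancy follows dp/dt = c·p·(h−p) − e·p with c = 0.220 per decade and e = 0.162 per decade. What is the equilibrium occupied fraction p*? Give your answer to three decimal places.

Setting dp/dt = 0 and dividing by p* gives c·(h−p*) = e.
So p* = h − e/c = 0.877 − 0.162/0.220 = 0.877 − 0.7364 = 0.1406.

0.141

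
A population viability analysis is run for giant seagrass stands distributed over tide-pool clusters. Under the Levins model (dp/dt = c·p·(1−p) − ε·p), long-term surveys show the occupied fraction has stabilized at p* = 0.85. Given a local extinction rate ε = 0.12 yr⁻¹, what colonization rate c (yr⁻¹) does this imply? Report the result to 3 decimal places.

At equilibrium c(1−p*) = ε, so c = ε/(1−p*).
c = 0.12/(1 − 0.85) = 0.12/0.1500 = 0.8000.

0.800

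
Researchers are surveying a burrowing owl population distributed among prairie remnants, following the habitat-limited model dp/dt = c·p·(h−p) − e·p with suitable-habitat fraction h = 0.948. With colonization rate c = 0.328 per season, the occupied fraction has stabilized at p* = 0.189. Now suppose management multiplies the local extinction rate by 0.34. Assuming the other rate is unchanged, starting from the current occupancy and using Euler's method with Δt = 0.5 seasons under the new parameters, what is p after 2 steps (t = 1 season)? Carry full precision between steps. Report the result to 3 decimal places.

Balance c(h−p*) = e gives e = 0.328×(0.948 − 0.18900) = 0.24895.
Starting from p₀ = 0.18900; update p ← p + (dp/dt)·Δt with the new parameters.
step 1: Δp = +0.01553, p = 0.20453
step 2: Δp = +0.01628, p = 0.22081

0.221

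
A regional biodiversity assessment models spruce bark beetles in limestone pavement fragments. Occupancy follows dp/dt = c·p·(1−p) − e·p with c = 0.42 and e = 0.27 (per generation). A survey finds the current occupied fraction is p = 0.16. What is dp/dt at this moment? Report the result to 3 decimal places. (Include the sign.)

0.013

Colonization term: c·p·(1−p) = 0.42×0.16×0.8400 = 0.05645.
Extinction term: e·p = 0.04320.
dp/dt = 0.05645 − 0.04320 = 0.01325.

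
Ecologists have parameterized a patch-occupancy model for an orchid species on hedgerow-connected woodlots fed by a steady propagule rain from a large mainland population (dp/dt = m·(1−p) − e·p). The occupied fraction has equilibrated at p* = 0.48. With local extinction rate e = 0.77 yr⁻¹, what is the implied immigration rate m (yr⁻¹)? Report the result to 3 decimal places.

At equilibrium m(1−p*) = e·p*, so m = e·p*/(1−p*).
m = 0.77 × 0.48 / 0.5200 = 0.3696/0.5200 = 0.7108.

0.711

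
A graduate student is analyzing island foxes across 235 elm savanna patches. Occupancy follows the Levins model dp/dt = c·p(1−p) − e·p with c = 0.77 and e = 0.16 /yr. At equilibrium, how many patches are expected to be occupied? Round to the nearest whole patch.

186

p* = 1 − e/c = 1 − 0.16/0.77 = 0.7922.
Expected occupied patches = N × p* = 235 × 0.7922 = 186.17 ≈ 186.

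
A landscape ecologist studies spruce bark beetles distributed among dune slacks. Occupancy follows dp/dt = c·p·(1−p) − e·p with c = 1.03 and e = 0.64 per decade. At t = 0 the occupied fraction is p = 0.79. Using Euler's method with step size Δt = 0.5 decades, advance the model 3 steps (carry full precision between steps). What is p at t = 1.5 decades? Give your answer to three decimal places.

Update rule: p ← p + [c·p·(1−p) − e·p]·Δt with Δt = 0.5.
step 1: Δp = -0.16736, p = 0.62264
step 2: Δp = -0.07824, p = 0.54440
step 3: Δp = -0.04647, p = 0.49793

0.498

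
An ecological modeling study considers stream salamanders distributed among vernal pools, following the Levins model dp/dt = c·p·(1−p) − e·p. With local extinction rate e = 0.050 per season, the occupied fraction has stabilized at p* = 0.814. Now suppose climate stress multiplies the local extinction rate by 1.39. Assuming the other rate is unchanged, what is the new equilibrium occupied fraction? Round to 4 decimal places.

Balance c(1−p*) = e gives c = e/(1 − 0.81400) = 0.050/0.18600 = 0.26882.
New p* = 1 − e/c = 1 − 0.06950/0.26882 = 0.74146.

0.7415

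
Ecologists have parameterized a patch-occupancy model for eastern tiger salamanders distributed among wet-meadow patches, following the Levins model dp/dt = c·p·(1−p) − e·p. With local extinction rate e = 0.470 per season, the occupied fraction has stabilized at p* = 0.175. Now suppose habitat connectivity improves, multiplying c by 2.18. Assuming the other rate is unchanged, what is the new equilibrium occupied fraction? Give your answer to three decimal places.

0.622

Balance c(1−p*) = e gives c = e/(1 − 0.17500) = 0.470/0.82500 = 0.56970.
New p* = 1 − e/c = 1 − 0.47000/1.24195 = 0.62156.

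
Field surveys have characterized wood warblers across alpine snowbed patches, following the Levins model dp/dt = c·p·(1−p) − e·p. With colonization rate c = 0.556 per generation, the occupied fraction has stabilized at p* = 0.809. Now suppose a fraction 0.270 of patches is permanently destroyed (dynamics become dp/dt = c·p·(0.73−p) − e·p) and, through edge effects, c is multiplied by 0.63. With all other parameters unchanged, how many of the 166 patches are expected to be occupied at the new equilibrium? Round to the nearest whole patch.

Balance c(1−p*) = e gives e = 0.556×(1 − 0.80900) = 0.10620.
New p* = 0.73 − e/c = 0.73 − 0.10620/0.35028 = 0.42681.
Expected occupied = 166 × 0.42681 = 70.85 ≈ 71.

71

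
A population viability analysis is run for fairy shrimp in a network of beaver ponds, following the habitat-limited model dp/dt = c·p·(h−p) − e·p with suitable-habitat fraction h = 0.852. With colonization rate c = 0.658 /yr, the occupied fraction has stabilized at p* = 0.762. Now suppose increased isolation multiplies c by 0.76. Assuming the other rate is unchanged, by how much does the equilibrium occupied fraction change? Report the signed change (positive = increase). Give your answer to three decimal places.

Balance c(h−p*) = e gives e = 0.658×(0.852 − 0.76200) = 0.05922.
New p* = 0.852 − e/c = 0.852 − 0.05922/0.50008 = 0.73358.
Δp* = 0.73358 − 0.76200 = -0.02842.

-0.028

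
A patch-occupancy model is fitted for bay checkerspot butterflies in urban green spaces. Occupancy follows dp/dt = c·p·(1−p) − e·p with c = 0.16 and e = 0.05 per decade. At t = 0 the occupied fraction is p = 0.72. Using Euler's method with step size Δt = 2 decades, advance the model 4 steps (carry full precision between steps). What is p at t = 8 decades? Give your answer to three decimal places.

0.699

Update rule: p ← p + [c·p·(1−p) − e·p]·Δt with Δt = 2.
t = 2: p = 0.72000 + (-0.00749) = 0.71251
t = 4: p = 0.71251 + (-0.00570) = 0.70681
t = 6: p = 0.70681 + (-0.00437) = 0.70244
t = 8: p = 0.70244 + (-0.00336) = 0.69908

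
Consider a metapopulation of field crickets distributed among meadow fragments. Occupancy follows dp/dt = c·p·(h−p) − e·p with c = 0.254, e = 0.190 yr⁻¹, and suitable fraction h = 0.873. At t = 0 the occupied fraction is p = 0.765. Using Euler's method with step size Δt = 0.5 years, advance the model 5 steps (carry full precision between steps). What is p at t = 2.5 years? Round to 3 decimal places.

0.538

Update rule: p ← p + [c·p·(h−p) − e·p]·Δt with Δt = 0.5.
t = 0.5: p = 0.76500 + (-0.06218) = 0.70282
t = 1: p = 0.70282 + (-0.05158) = 0.65124
t = 1.5: p = 0.65124 + (-0.04353) = 0.60771
t = 2: p = 0.60771 + (-0.03726) = 0.57046
t = 2.5: p = 0.57046 + (-0.03227) = 0.53818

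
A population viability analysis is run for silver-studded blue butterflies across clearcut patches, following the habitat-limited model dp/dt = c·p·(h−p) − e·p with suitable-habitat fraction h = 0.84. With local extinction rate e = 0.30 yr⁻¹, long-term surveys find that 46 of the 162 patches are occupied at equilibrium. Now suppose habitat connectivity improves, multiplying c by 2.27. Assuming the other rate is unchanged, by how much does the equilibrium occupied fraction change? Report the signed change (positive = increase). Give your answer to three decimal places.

Observed p* = 46/162 = 0.28395.
Balance c(h−p*) = e gives c = e/(0.84 − 0.28395) = 0.30/0.55605 = 0.53952.
New p* = 0.84 − e/c = 0.84 − 0.30000/1.22471 = 0.59504.
Δp* = 0.59504 − 0.28395 = +0.31109.

0.311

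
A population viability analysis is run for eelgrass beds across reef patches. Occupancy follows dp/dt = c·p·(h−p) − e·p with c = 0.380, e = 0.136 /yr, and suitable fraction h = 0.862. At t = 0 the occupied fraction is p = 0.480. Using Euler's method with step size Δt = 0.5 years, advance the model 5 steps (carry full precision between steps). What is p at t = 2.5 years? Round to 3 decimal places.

0.489

Update rule: p ← p + [c·p·(h−p) − e·p]·Δt with Δt = 0.5.
t = 0.5: p = 0.48000 + (+0.00220) = 0.48220
t = 1: p = 0.48220 + (+0.00201) = 0.48421
t = 1.5: p = 0.48421 + (+0.00183) = 0.48604
t = 2: p = 0.48604 + (+0.00167) = 0.48770
t = 2.5: p = 0.48770 + (+0.00152) = 0.48922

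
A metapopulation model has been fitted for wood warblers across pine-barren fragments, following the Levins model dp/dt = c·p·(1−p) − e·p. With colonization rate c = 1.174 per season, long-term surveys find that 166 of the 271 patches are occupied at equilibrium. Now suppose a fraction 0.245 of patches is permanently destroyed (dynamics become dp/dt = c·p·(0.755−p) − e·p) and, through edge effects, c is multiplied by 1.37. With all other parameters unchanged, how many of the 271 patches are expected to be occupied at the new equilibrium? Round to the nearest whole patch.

128

Observed p* = 166/271 = 0.61255.
Balance c(1−p*) = e gives e = 1.174×(1 − 0.61255) = 0.45487.
New p* = 0.755 − e/c = 0.755 − 0.45487/1.60838 = 0.47219.
Expected occupied = 271 × 0.47219 = 127.96 ≈ 128.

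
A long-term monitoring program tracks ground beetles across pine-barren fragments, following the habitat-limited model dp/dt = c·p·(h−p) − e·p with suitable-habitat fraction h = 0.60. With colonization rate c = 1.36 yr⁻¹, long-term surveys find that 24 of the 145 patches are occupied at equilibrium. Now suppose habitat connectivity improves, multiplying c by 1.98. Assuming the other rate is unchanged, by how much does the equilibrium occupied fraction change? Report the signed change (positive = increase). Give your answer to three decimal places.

0.215

Observed p* = 24/145 = 0.16552.
Balance c(h−p*) = e gives e = 1.36×(0.6 − 0.16552) = 0.59089.
New p* = 0.6 − e/c = 0.6 − 0.59089/2.69280 = 0.38057.
Δp* = 0.38057 − 0.16552 = +0.21505.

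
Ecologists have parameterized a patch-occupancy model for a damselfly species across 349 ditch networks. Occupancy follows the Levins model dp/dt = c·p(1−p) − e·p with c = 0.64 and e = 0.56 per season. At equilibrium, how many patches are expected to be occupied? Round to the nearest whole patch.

p* = 1 − e/c = 1 − 0.56/0.64 = 0.1250.
Expected occupied patches = N × p* = 349 × 0.1250 = 43.62 ≈ 44.

44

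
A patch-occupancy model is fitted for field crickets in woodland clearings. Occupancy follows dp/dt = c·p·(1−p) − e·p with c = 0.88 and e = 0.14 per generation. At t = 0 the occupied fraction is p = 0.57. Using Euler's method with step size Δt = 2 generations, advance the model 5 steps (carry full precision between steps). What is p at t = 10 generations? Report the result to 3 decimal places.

Update rule: p ← p + [c·p·(1−p) − e·p]·Δt with Δt = 2.
step 1: Δp = +0.27178, p = 0.84178
step 2: Δp = -0.00128, p = 0.84049
step 3: Δp = +0.00062, p = 0.84111
step 4: Δp = -0.00030, p = 0.84081
step 5: Δp = +0.00014, p = 0.84096

0.841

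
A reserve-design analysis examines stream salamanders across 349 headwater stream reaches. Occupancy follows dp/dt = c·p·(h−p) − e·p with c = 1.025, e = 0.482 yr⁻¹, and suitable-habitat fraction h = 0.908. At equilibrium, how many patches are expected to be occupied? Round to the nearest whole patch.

p* = h − e/c = 0.908 − 0.4702 = 0.4378.
Expected occupied patches = N × p* = 349 × 0.4378 = 152.78 ≈ 153.

153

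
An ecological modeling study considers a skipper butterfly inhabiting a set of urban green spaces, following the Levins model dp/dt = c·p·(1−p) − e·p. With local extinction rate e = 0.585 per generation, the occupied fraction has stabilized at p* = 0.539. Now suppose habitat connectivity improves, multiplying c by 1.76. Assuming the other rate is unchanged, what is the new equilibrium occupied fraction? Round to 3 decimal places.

Balance c(1−p*) = e gives c = e/(1 − 0.53900) = 0.585/0.46100 = 1.26898.
New p* = 1 − e/c = 1 − 0.58500/2.23340 = 0.73807.

0.738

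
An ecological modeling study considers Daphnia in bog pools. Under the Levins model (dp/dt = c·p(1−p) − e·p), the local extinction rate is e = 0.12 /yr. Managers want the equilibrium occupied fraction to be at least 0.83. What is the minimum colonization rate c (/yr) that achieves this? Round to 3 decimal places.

p* = 1 − e/c ≥ 0.83 requires e/c ≤ 0.1700, i.e. c ≥ e/0.1700.
c_min = 0.12/0.1700 = 0.7059.

0.706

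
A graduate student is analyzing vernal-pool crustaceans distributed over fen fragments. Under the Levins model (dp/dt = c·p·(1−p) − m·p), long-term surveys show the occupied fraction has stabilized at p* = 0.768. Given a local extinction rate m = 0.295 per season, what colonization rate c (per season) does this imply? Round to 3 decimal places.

At equilibrium c(1−p*) = m, so c = m/(1−p*).
c = 0.295/(1 − 0.768) = 0.295/0.2320 = 1.2716.

1.272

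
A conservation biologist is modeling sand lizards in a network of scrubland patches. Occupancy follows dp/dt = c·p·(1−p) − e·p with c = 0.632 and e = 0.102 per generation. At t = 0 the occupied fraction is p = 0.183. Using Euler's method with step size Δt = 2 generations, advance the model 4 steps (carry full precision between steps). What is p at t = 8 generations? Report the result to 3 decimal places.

Update rule: p ← p + [c·p·(1−p) − e·p]·Δt with Δt = 2.
p: 0.18300 → 0.33465  (Δp = +0.15165)
p: 0.33465 → 0.54782  (Δp = +0.21317)
p: 0.54782 → 0.74918  (Δp = +0.20135)
p: 0.74918 → 0.83386  (Δp = +0.08469)

0.834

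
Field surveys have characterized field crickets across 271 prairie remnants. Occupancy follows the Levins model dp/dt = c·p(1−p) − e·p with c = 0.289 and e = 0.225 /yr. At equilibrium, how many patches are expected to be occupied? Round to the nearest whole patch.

60

p* = 1 − e/c = 1 − 0.225/0.289 = 0.2215.
Expected occupied patches = N × p* = 271 × 0.2215 = 60.01 ≈ 60.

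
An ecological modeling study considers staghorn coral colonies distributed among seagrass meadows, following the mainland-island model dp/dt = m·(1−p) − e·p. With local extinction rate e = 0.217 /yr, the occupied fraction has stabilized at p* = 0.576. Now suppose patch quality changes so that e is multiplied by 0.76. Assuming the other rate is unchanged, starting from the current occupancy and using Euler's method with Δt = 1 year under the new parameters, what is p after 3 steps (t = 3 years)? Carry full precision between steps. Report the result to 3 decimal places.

0.631

Balance m(1−p*) = e·p* gives m = e·p*/(1−p*) = 0.217×0.57600/0.42400 = 0.29479.
Starting from p₀ = 0.57600; update p ← p + (dp/dt)·Δt with the new parameters.
p: 0.57600 → 0.60600  (Δp = +0.03000)
p: 0.60600 → 0.62221  (Δp = +0.01621)
p: 0.62221 → 0.63096  (Δp = +0.00876)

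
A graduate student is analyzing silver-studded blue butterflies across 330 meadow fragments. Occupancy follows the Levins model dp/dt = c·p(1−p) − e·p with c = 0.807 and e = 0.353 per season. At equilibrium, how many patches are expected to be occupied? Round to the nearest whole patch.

p* = 1 − e/c = 1 − 0.353/0.807 = 0.5626.
Expected occupied patches = N × p* = 330 × 0.5626 = 185.65 ≈ 186.

186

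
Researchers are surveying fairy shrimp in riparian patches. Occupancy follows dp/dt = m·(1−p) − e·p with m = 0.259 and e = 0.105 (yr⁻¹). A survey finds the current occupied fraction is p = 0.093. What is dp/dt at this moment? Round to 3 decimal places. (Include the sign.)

0.225

Colonization term: m·(1−p) = 0.259×0.9070 = 0.23491.
Extinction term: e·p = 0.00976.
dp/dt = 0.23491 − 0.00976 = 0.22515.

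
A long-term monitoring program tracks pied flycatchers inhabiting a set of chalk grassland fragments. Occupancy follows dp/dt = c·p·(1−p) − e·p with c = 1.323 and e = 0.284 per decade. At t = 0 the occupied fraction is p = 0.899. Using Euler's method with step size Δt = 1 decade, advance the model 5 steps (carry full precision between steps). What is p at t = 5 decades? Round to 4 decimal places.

Update rule: p ← p + [c·p·(1−p) − e·p]·Δt with Δt = 1.
  1  |  dp/dt·Δt = -0.135189  |  p_1 = 0.763811
  2  |  dp/dt·Δt = +0.021752  |  p_2 = 0.785563
  3  |  dp/dt·Δt = -0.000235  |  p_3 = 0.785327
  4  |  dp/dt·Δt = +0.000009  |  p_4 = 0.785337
  5  |  dp/dt·Δt = -0.000000  |  p_5 = 0.785336

0.7853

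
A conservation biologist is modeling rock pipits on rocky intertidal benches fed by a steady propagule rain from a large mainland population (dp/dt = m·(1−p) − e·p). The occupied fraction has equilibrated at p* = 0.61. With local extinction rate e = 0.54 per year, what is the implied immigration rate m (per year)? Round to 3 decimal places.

At equilibrium m(1−p*) = e·p*, so m = e·p*/(1−p*).
m = 0.54 × 0.61 / 0.3900 = 0.3294/0.3900 = 0.8446.

0.845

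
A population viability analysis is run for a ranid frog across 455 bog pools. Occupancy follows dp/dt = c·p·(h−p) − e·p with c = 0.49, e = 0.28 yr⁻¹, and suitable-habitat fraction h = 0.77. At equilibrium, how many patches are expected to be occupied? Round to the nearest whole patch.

90

p* = h − e/c = 0.77 − 0.5714 = 0.1986.
Expected occupied patches = N × p* = 455 × 0.1986 = 90.35 ≈ 90.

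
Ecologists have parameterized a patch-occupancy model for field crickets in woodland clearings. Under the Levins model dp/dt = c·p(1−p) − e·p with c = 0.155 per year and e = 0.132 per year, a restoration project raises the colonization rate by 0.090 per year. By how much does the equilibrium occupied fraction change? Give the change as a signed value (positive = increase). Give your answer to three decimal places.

Before: p* = 1 − 0.132/0.155 = 0.1484.
After the change, c = 0.245, e = 0.132, so p* = 1 − 0.132/0.245 = 0.4612.
Δp* = 0.4612 − 0.1484 = +0.3128.

0.313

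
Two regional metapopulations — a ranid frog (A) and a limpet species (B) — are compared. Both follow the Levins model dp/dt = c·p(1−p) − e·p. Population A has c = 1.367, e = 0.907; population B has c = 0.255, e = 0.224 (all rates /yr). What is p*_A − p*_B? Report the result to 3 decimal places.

A: p*_A = 1 − 0.907/1.367 = 0.3365.
B: p*_B = 1 − 0.224/0.255 = 0.1216.
p*_A − p*_B = 0.3365 − 0.1216 = 0.2149.

0.215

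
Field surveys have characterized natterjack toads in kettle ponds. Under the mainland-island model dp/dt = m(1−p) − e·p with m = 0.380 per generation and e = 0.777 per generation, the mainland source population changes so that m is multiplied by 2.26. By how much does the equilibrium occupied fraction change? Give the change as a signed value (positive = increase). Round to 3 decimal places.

0.197

Before: p* = 0.380/(0.380+0.777) = 0.3284.
After: m = 0.8588, e = 0.777; p* = 0.8588/1.6358 = 0.5250.
Δp* = 0.5250 − 0.3284 = +0.1966.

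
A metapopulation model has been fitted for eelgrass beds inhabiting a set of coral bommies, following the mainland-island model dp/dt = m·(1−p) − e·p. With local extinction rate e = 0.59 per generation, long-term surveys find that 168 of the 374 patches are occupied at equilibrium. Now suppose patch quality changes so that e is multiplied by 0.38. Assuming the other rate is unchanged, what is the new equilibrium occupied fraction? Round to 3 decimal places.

Observed p* = 168/374 = 0.44920.
Balance m(1−p*) = e·p* gives m = e·p*/(1−p*) = 0.59×0.44920/0.55080 = 0.48117.
New p* = m/(m+e) = 0.48117/(0.48117+0.22420) = 0.68215.

0.682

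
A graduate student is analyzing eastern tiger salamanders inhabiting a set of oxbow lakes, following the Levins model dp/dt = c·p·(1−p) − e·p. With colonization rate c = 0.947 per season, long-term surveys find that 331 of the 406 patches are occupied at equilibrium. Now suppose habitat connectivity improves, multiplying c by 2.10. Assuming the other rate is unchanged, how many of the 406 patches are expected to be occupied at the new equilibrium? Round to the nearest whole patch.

Observed p* = 331/406 = 0.81527.
Balance c(1−p*) = e gives e = 0.947×(1 − 0.81527) = 0.17494.
New p* = 1 − e/c = 1 − 0.17494/1.98870 = 0.91203.
Expected occupied = 406 × 0.91203 = 370.28 ≈ 370.

370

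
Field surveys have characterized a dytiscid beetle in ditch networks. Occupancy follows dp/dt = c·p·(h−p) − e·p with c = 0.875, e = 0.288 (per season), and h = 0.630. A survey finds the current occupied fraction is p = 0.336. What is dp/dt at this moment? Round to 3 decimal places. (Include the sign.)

Colonization term: c·p·(h−p) = 0.875×0.336×0.2940 = 0.08644.
Extinction term: e·p = 0.09677.
dp/dt = 0.08644 − 0.09677 = -0.01033.

-0.010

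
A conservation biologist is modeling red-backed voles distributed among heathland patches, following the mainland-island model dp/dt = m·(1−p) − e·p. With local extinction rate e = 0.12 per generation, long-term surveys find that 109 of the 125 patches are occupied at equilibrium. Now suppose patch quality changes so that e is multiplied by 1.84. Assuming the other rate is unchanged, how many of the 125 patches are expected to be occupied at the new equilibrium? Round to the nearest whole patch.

98

Observed p* = 109/125 = 0.87200.
Balance m(1−p*) = e·p* gives m = e·p*/(1−p*) = 0.12×0.87200/0.12800 = 0.81750.
New p* = m/(m+e) = 0.81750/(0.81750+0.22080) = 0.78734.
Expected occupied = 125 × 0.78734 = 98.42 ≈ 98.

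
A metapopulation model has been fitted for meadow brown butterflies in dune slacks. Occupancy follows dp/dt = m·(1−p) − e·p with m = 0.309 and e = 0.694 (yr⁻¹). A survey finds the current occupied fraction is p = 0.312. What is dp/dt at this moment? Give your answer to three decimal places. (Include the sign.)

Colonization term: m·(1−p) = 0.309×0.6880 = 0.21259.
Extinction term: e·p = 0.21653.
dp/dt = 0.21259 − 0.21653 = -0.00394.

-0.004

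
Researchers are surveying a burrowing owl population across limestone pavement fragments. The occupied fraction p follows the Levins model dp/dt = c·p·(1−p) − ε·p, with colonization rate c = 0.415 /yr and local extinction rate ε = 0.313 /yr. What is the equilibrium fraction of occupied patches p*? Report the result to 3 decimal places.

Setting dp/dt = 0 and dividing through by p* gives c·(1−p*) = ε.
So p* = 1 − ε/c = 1 − 0.313/0.415 = 1 − 0.7542 = 0.2458.

0.246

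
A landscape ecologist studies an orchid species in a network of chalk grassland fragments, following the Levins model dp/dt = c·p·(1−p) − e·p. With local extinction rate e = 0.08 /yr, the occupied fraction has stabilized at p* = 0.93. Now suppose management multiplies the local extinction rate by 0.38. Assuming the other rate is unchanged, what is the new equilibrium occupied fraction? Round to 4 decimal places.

0.9734

Balance c(1−p*) = e gives c = e/(1 − 0.93000) = 0.08/0.07000 = 1.14286.
New p* = 1 − e/c = 1 − 0.03040/1.14286 = 0.97340.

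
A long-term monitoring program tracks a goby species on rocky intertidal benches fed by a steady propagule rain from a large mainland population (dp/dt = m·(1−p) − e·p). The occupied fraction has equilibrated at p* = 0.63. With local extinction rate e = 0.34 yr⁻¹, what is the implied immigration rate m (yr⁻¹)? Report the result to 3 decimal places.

0.579

At equilibrium m(1−p*) = e·p*, so m = e·p*/(1−p*).
m = 0.34 × 0.63 / 0.3700 = 0.2142/0.3700 = 0.5789.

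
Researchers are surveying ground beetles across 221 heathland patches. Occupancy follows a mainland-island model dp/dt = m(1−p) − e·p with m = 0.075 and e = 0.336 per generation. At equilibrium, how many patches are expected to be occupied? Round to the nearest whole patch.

p* = m/(m+e) = 0.075/0.4110 = 0.1825.
Expected occupied patches = N × p* = 221 × 0.1825 = 40.33 ≈ 40.

40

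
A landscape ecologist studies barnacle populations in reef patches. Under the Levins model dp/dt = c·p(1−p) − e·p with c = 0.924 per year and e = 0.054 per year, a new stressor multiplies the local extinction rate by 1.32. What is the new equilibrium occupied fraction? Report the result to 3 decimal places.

Before: p* = 1 − 0.054/0.924 = 0.9416.
After the change, c = 0.924, e = 0.07128, so p* = 1 − 0.07128/0.924 = 0.9229.

0.923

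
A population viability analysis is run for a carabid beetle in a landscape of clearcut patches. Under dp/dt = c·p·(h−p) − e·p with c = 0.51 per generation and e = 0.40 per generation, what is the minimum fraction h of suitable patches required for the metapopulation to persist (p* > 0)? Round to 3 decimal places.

p* = h − e/c is positive only when h > e/c.
h_min = e/c = 0.40/0.51 = 0.7843.

0.784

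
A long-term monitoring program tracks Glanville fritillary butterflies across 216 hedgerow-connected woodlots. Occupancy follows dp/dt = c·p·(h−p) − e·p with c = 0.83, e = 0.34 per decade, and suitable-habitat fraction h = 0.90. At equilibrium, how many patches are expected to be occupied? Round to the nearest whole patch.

106

p* = h − e/c = 0.90 − 0.4096 = 0.4904.
Expected occupied patches = N × p* = 216 × 0.4904 = 105.92 ≈ 106.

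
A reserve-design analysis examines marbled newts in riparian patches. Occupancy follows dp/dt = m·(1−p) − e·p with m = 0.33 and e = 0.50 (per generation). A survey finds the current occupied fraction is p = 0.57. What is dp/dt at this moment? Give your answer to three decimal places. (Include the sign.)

-0.143

Colonization term: m·(1−p) = 0.33×0.4300 = 0.14190.
Extinction term: e·p = 0.28500.
dp/dt = 0.14190 − 0.28500 = -0.14310.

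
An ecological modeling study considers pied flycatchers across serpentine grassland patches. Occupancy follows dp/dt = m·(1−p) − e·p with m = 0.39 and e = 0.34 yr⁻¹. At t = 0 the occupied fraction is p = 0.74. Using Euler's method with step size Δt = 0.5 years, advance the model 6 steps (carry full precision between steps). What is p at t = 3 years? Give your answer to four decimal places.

0.5477

Update rule: p ← p + [m·(1−p) − e·p]·Δt with Δt = 0.5.
  1  |  dp/dt·Δt = -0.075100  |  p_1 = 0.664900
  2  |  dp/dt·Δt = -0.047689  |  p_2 = 0.617212
  3  |  dp/dt·Δt = -0.030282  |  p_3 = 0.586929
  4  |  dp/dt·Δt = -0.019229  |  p_4 = 0.567700
  5  |  dp/dt·Δt = -0.012211  |  p_5 = 0.555490
  6  |  dp/dt·Δt = -0.007754  |  p_6 = 0.547736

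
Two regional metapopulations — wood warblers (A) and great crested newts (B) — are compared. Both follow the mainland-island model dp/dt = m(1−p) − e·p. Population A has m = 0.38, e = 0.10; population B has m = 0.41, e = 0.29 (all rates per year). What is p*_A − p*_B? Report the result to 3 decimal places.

0.206

A: p*_A = m/(m+e) = 0.38/0.4800 = 0.7917.
B: p*_B = 0.41/0.7000 = 0.5857.
p*_A − p*_B = 0.7917 − 0.5857 = 0.2060.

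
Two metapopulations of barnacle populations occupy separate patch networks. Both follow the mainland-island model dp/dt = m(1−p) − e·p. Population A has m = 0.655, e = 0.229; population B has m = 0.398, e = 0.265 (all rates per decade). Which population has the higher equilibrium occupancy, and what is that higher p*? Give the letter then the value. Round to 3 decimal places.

A, 0.741

A: p*_A = m/(m+e) = 0.655/0.8840 = 0.7410.
B: p*_B = 0.398/0.6630 = 0.6003.
A is higher at 0.7410.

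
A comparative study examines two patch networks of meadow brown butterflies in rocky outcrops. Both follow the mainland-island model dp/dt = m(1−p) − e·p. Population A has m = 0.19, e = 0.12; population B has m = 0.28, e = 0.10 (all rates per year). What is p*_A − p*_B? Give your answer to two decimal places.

A: p*_A = m/(m+e) = 0.19/0.3100 = 0.6129.
B: p*_B = 0.28/0.3800 = 0.7368.
p*_A − p*_B = 0.6129 − 0.7368 = -0.1239.

-0.12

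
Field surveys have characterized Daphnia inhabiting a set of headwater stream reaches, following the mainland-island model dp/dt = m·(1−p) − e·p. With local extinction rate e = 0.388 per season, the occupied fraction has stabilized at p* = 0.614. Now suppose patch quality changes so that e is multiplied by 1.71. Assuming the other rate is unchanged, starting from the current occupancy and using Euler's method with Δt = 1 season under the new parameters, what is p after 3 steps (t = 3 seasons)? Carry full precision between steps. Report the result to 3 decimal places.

0.479

Balance m(1−p*) = e·p* gives m = e·p*/(1−p*) = 0.388×0.61400/0.38600 = 0.61718.
Starting from p₀ = 0.61400; update p ← p + (dp/dt)·Δt with the new parameters.
  1  |  dp/dt·Δt = -0.169145  |  p_1 = 0.444855
  2  |  dp/dt·Δt = +0.047472  |  p_2 = 0.492328
  3  |  dp/dt·Δt = -0.013324  |  p_3 = 0.479004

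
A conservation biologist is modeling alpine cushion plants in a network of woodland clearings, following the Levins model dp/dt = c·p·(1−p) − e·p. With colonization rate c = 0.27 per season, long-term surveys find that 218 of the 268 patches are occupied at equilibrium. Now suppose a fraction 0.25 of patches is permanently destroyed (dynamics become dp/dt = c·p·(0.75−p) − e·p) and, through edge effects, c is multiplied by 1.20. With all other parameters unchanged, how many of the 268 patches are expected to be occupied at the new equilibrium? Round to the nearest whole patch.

159

Observed p* = 218/268 = 0.81343.
Balance c(1−p*) = e gives e = 0.27×(1 − 0.81343) = 0.05037.
New p* = 0.75 − e/c = 0.75 − 0.05037/0.32400 = 0.59454.
Expected occupied = 268 × 0.59454 = 159.34 ≈ 159.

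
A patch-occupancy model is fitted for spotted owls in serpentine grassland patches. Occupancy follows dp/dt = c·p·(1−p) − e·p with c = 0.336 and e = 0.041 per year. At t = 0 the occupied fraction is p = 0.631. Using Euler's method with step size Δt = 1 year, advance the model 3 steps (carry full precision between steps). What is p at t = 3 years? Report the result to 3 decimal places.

0.765

Update rule: p ← p + [c·p·(1−p) − e·p]·Δt with Δt = 1.
p: 0.63100 → 0.68336  (Δp = +0.05236)
p: 0.68336 → 0.72805  (Δp = +0.04469)
p: 0.72805 → 0.76472  (Δp = +0.03668)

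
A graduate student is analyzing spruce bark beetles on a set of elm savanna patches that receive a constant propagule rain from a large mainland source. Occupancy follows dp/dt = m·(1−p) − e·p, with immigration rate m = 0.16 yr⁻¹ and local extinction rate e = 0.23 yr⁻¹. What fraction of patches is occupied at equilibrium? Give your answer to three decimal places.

At equilibrium the propagule rain into empty patches balances local extinction: m(1−p*) = e·p*.
p* = m/(m+e) = 0.16/(0.16+0.23) = 0.16/0.3900 = 0.4103.

0.410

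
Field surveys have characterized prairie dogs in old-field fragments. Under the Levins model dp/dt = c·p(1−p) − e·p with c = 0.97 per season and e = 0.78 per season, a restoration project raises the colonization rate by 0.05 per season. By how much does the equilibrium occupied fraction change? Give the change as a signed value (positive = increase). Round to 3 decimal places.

0.039

Before: p* = 1 − 0.78/0.97 = 0.1959.
After the change, c = 1.02, e = 0.78, so p* = 1 − 0.78/1.02 = 0.2353.
Δp* = 0.2353 − 0.1959 = +0.0394.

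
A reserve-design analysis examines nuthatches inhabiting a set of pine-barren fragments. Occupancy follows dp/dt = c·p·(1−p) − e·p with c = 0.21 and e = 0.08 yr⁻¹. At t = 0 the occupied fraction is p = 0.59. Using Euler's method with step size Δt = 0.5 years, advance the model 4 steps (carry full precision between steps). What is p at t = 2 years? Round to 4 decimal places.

Update rule: p ← p + [c·p·(1−p) − e·p]·Δt with Δt = 0.5.
  1  |  dp/dt·Δt = +0.001799  |  p_1 = 0.591799
  2  |  dp/dt·Δt = +0.001693  |  p_2 = 0.593493
  3  |  dp/dt·Δt = +0.001593  |  p_3 = 0.595085
  4  |  dp/dt·Δt = +0.001497  |  p_4 = 0.596582

0.5966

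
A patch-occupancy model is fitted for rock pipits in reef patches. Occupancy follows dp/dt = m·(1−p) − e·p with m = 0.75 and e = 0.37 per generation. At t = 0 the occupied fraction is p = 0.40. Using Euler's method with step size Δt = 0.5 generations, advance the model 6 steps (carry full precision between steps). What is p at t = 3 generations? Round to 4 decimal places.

0.6677

Update rule: p ← p + [m·(1−p) − e·p]·Δt with Δt = 0.5.
p: 0.40000 → 0.55100  (Δp = +0.15100)
p: 0.55100 → 0.61744  (Δp = +0.06644)
p: 0.61744 → 0.64667  (Δp = +0.02923)
p: 0.64667 → 0.65954  (Δp = +0.01286)
p: 0.65954 → 0.66520  (Δp = +0.00566)
p: 0.66520 → 0.66769  (Δp = +0.00249)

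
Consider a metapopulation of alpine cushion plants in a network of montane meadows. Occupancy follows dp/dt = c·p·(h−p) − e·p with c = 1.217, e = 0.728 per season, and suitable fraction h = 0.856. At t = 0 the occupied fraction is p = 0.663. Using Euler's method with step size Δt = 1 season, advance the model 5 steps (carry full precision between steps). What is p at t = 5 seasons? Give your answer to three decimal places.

0.270

Update rule: p ← p + [c·p·(h−p) − e·p]·Δt with Δt = 1.
t = 1: p = 0.66300 + (-0.32694) = 0.33606
t = 2: p = 0.33606 + (-0.03201) = 0.30406
t = 3: p = 0.30406 + (-0.01711) = 0.28694
t = 4: p = 0.28694 + (-0.01017) = 0.27677
t = 5: p = 0.27677 + (-0.00639) = 0.27038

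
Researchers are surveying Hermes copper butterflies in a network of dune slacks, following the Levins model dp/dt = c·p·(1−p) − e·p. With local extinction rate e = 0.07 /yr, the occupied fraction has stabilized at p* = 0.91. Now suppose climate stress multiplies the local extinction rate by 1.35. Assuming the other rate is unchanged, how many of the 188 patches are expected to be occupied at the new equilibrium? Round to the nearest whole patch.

165

Balance c(1−p*) = e gives c = e/(1 − 0.91000) = 0.07/0.09000 = 0.77778.
New p* = 1 − e/c = 1 − 0.09450/0.77778 = 0.87850.
Expected occupied = 188 × 0.87850 = 165.16 ≈ 165.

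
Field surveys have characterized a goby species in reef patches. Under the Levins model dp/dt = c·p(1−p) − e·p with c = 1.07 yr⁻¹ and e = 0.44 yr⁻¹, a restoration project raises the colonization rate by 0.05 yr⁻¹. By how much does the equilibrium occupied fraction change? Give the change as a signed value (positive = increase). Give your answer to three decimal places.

Before: p* = 1 − 0.44/1.07 = 0.5888.
After the change, c = 1.12, e = 0.44, so p* = 1 − 0.44/1.12 = 0.6071.
Δp* = 0.6071 − 0.5888 = +0.0184.

0.018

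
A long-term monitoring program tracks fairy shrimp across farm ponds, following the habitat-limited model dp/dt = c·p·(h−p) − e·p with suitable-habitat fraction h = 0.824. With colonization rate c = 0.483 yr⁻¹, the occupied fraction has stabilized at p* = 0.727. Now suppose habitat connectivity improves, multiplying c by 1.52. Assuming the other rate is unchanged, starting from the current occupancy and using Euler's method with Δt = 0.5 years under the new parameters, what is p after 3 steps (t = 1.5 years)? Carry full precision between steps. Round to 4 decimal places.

0.7473

Balance c(h−p*) = e gives e = 0.483×(0.824 − 0.72700) = 0.04685.
Starting from p₀ = 0.72700; update p ← p + (dp/dt)·Δt with the new parameters.
  1  |  dp/dt·Δt = +0.008856  |  p_1 = 0.735856
  2  |  dp/dt·Δt = +0.006572  |  p_2 = 0.742427
  3  |  dp/dt·Δt = +0.004839  |  p_3 = 0.747267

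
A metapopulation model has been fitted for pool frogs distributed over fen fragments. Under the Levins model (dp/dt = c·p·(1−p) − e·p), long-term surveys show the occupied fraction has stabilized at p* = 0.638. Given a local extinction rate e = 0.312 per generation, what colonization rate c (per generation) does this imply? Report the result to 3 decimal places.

At equilibrium c(1−p*) = e, so c = e/(1−p*).
c = 0.312/(1 − 0.638) = 0.312/0.3620 = 0.8619.

0.862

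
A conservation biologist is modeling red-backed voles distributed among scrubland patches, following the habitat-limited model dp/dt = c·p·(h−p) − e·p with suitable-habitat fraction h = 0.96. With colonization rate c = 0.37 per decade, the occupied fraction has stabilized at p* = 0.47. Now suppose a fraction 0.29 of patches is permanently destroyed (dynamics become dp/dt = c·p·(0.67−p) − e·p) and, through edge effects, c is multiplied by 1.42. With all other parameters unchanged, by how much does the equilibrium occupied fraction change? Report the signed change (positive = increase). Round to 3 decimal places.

Balance c(h−p*) = e gives e = 0.37×(0.96 − 0.47000) = 0.18130.
New p* = 0.67 − e/c = 0.67 − 0.18130/0.52540 = 0.32493.
Δp* = 0.32493 − 0.47000 = -0.14507.

-0.145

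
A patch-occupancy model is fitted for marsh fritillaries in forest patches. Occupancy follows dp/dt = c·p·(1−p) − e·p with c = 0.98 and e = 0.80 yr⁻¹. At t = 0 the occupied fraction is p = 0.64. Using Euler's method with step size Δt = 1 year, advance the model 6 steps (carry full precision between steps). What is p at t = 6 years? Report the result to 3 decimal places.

0.218

Update rule: p ← p + [c·p·(1−p) − e·p]·Δt with Δt = 1.
  1  |  dp/dt·Δt = -0.286208  |  p_1 = 0.353792
  2  |  dp/dt·Δt = -0.058983  |  p_2 = 0.294809
  3  |  dp/dt·Δt = -0.032109  |  p_3 = 0.262701
  4  |  dp/dt·Δt = -0.020345  |  p_4 = 0.242355
  5  |  dp/dt·Δt = -0.013937  |  p_5 = 0.228418
  6  |  dp/dt·Δt = -0.010016  |  p_6 = 0.218402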